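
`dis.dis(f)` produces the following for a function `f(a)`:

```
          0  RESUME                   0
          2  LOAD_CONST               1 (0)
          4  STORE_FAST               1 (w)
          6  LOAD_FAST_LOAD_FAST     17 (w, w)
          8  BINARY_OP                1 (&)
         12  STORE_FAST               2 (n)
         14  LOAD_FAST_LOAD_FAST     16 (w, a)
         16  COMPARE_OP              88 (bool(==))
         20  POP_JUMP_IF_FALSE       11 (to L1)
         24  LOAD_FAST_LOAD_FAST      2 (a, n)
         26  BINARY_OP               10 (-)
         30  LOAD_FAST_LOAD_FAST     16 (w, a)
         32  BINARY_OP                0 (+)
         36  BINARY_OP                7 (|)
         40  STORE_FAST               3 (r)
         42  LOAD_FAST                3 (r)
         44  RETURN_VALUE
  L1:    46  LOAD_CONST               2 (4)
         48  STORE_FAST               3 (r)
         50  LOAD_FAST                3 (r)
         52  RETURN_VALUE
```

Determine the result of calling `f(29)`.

LOAD_CONST → push 0. Stack: [0]
STORE_FAST w → w=0. Stack: []
LOAD_FAST_LOAD_FAST w,w → push 0,0. Stack: [0, 0]
BINARY_OP & → 0 & 0 = 0. Stack: [0]
STORE_FAST n → n=0. Stack: []
LOAD_FAST_LOAD_FAST w,a → push 0,29. Stack: [0, 29]
COMPARE_OP bool(==) → 0 vs 29 = False. Stack: [False]
POP_JUMP_IF_FALSE → pop False; jump. Stack: []
LOAD_CONST → push 4. Stack: [4]
STORE_FAST r → r=4. Stack: []
LOAD_FAST r → push 4. Stack: [4]
RETURN_VALUE → return 4.

4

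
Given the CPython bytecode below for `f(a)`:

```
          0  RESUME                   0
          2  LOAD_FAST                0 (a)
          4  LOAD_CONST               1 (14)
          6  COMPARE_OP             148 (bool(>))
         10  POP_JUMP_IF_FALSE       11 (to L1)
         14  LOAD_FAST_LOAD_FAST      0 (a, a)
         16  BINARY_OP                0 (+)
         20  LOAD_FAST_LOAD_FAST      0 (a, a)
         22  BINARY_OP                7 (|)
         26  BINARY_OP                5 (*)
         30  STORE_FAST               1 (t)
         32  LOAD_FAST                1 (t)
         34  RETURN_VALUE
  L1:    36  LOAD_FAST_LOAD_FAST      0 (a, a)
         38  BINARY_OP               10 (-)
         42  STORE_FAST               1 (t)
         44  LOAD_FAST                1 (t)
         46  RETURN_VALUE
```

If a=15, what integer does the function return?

450

LOAD_FAST a → push 15. Stack: [15]
LOAD_CONST → push 14. Stack: [15, 14]
COMPARE_OP bool(>) → 15 vs 14 = True. Stack: [True]
POP_JUMP_IF_FALSE → pop True; no jump. Stack: []
LOAD_FAST_LOAD_FAST a,a → push 15,15. Stack: [15, 15]
BINARY_OP + → 15 + 15 = 30. Stack: [30]
LOAD_FAST_LOAD_FAST a,a → push 15,15. Stack: [30, 15, 15]
BINARY_OP | → 15 | 15 = 15. Stack: [30, 15]
BINARY_OP * → 30 * 15 = 450. Stack: [450]
STORE_FAST t → t=450. Stack: []
LOAD_FAST t → push 450. Stack: [450]
RETURN_VALUE → return 450.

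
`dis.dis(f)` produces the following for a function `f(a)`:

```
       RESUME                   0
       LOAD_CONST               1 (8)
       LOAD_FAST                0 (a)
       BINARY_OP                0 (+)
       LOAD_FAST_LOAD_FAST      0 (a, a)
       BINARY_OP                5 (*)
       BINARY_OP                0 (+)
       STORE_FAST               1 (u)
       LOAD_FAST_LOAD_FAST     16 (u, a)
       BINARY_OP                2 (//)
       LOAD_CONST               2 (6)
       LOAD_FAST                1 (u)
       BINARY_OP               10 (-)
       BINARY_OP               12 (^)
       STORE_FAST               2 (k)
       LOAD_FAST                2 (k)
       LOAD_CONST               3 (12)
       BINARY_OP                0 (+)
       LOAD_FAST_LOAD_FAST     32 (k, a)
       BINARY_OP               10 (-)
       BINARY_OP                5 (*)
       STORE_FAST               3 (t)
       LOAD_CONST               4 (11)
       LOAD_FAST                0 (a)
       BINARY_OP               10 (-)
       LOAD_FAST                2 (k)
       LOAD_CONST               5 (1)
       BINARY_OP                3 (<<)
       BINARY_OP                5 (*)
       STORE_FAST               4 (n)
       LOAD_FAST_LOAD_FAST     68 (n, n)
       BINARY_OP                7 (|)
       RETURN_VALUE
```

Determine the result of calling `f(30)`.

36366

LOAD_CONST → push 8. Stack: [8]
LOAD_FAST a → push 30. Stack: [8, 30]
BINARY_OP + → 8 + 30 = 38. Stack: [38]
LOAD_FAST_LOAD_FAST a,a → push 30,30. Stack: [38, 30, 30]
BINARY_OP * → 30 * 30 = 900. Stack: [38, 900]
BINARY_OP + → 38 + 900 = 938. Stack: [938]
STORE_FAST u → u=938. Stack: []
LOAD_FAST_LOAD_FAST u,a → push 938,30. Stack: [938, 30]
BINARY_OP // → 938 // 30 = 31. Stack: [31]
LOAD_CONST → push 6. Stack: [31, 6]
LOAD_FAST u → push 938. Stack: [31, 6, 938]
BINARY_OP - → 6 - 938 = -932. Stack: [31, -932]
BINARY_OP ^ → 31 ^ -932 = -957. Stack: [-957]
STORE_FAST k → k=-957. Stack: []
LOAD_FAST k → push -957. Stack: [-957]
LOAD_CONST → push 12. Stack: [-957, 12]
BINARY_OP + → -957 + 12 = -945. Stack: [-945]
LOAD_FAST_LOAD_FAST k,a → push -957,30. Stack: [-945, -957, 30]
BINARY_OP - → -957 - 30 = -987. Stack: [-945, -987]
BINARY_OP * → -945 * -987 = 932715. Stack: [932715]
STORE_FAST t → t=932715. Stack: []
LOAD_CONST → push 11. Stack: [11]
LOAD_FAST a → push 30. Stack: [11, 30]
BINARY_OP - → 11 - 30 = -19. Stack: [-19]
LOAD_FAST k → push -957. Stack: [-19, -957]
LOAD_CONST → push 1. Stack: [-19, -957, 1]
BINARY_OP << → -957 << 1 = -1914. Stack: [-19, -1914]
BINARY_OP * → -19 * -1914 = 36366. Stack: [36366]
STORE_FAST n → n=36366. Stack: []
LOAD_FAST_LOAD_FAST n,n → push 36366,36366. Stack: [36366, 36366]
BINARY_OP | → 36366 | 36366 = 36366. Stack: [36366]
RETURN_VALUE → return 36366.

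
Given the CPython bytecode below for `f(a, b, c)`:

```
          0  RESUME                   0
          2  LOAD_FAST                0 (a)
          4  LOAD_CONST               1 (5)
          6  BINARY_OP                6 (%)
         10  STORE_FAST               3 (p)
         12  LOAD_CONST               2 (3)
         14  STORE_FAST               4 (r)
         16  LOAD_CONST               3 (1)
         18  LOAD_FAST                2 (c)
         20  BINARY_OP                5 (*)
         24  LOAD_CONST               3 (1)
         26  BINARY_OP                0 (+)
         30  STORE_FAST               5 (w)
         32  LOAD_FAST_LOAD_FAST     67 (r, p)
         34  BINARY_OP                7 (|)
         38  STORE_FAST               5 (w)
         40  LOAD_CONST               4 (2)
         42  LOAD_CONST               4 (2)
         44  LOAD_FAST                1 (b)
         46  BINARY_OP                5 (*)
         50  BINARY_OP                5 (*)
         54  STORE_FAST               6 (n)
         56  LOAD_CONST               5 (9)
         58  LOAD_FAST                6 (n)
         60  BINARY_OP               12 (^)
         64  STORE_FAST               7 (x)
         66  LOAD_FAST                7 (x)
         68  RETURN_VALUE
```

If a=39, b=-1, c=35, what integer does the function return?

LOAD_FAST a → push 39. Stack: [39]
LOAD_CONST → push 5. Stack: [39, 5]
BINARY_OP % → 39 % 5 = 4. Stack: [4]
STORE_FAST p → p=4. Stack: []
LOAD_CONST → push 3. Stack: [3]
STORE_FAST r → r=3. Stack: []
LOAD_CONST → push 1. Stack: [1]
LOAD_FAST c → push 35. Stack: [1, 35]
BINARY_OP * → 1 * 35 = 35. Stack: [35]
LOAD_CONST → push 1. Stack: [35, 1]
BINARY_OP + → 35 + 1 = 36. Stack: [36]
STORE_FAST w → w=36. Stack: []
LOAD_FAST_LOAD_FAST r,p → push 3,4. Stack: [3, 4]
BINARY_OP | → 3 | 4 = 7. Stack: [7]
STORE_FAST w → w=7. Stack: []
LOAD_CONST → push 2. Stack: [2]
LOAD_CONST → push 2. Stack: [2, 2]
LOAD_FAST b → push -1. Stack: [2, 2, -1]
BINARY_OP * → 2 * -1 = -2. Stack: [2, -2]
BINARY_OP * → 2 * -2 = -4. Stack: [-4]
STORE_FAST n → n=-4. Stack: []
LOAD_CONST → push 9. Stack: [9]
LOAD_FAST n → push -4. Stack: [9, -4]
BINARY_OP ^ → 9 ^ -4 = -11. Stack: [-11]
STORE_FAST x → x=-11. Stack: []
LOAD_FAST x → push -11. Stack: [-11]
RETURN_VALUE → return -11.

-11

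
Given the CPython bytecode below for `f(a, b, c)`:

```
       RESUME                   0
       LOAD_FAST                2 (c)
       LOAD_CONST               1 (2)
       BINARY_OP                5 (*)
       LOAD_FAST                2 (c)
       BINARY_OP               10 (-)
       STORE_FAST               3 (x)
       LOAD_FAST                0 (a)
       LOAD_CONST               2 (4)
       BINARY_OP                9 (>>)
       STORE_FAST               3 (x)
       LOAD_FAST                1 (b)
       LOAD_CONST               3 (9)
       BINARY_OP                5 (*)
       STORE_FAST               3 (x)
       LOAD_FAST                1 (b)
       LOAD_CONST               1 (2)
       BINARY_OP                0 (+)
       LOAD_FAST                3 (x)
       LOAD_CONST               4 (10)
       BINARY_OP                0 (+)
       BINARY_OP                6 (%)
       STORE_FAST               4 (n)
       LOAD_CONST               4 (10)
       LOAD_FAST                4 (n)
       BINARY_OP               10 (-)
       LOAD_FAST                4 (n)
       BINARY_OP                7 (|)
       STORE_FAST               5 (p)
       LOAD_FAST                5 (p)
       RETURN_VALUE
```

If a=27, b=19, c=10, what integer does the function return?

LOAD_FAST c → push 10. Stack: [10]
LOAD_CONST → push 2. Stack: [10, 2]
BINARY_OP * → 10 * 2 = 20. Stack: [20]
LOAD_FAST c → push 10. Stack: [20, 10]
BINARY_OP - → 20 - 10 = 10. Stack: [10]
STORE_FAST x → x=10. Stack: []
LOAD_FAST a → push 27. Stack: [27]
LOAD_CONST → push 4. Stack: [27, 4]
BINARY_OP >> → 27 >> 4 = 1. Stack: [1]
STORE_FAST x → x=1. Stack: []
LOAD_FAST b → push 19. Stack: [19]
LOAD_CONST → push 9. Stack: [19, 9]
BINARY_OP * → 19 * 9 = 171. Stack: [171]
STORE_FAST x → x=171. Stack: []
LOAD_FAST b → push 19. Stack: [19]
LOAD_CONST → push 2. Stack: [19, 2]
BINARY_OP + → 19 + 2 = 21. Stack: [21]
LOAD_FAST x → push 171. Stack: [21, 171]
LOAD_CONST → push 10. Stack: [21, 171, 10]
BINARY_OP + → 171 + 10 = 181. Stack: [21, 181]
BINARY_OP % → 21 % 181 = 21. Stack: [21]
STORE_FAST n → n=21. Stack: []
LOAD_CONST → push 10. Stack: [10]
LOAD_FAST n → push 21. Stack: [10, 21]
BINARY_OP - → 10 - 21 = -11. Stack: [-11]
LOAD_FAST n → push 21. Stack: [-11, 21]
BINARY_OP | → -11 | 21 = -11. Stack: [-11]
STORE_FAST p → p=-11. Stack: []
LOAD_FAST p → push -11. Stack: [-11]
RETURN_VALUE → return -11.

-11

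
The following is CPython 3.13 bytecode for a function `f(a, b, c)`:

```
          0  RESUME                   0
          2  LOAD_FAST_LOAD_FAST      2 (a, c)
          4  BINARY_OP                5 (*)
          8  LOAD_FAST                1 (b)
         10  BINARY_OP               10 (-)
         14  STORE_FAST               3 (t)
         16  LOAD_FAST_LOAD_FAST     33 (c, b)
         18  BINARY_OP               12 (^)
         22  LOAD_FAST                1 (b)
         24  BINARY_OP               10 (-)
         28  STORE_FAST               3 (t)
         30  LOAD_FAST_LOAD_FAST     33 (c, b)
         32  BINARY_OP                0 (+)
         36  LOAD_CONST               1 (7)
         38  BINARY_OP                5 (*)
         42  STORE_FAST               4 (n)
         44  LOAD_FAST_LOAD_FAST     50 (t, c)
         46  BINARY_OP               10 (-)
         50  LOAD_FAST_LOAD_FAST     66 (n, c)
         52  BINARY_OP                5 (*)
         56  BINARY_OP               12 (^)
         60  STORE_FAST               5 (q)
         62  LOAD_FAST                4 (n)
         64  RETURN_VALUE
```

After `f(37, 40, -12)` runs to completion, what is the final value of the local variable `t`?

LOAD_FAST_LOAD_FAST a,c → push 37,-12. Stack: [37, -12]
BINARY_OP * → 37 * -12 = -444. Stack: [-444]
LOAD_FAST b → push 40. Stack: [-444, 40]
BINARY_OP - → -444 - 40 = -484. Stack: [-484]
STORE_FAST t → t=-484. Stack: []
LOAD_FAST_LOAD_FAST c,b → push -12,40. Stack: [-12, 40]
BINARY_OP ^ → -12 ^ 40 = -36. Stack: [-36]
LOAD_FAST b → push 40. Stack: [-36, 40]
BINARY_OP - → -36 - 40 = -76. Stack: [-76]
STORE_FAST t → t=-76. Stack: []
LOAD_FAST_LOAD_FAST c,b → push -12,40. Stack: [-12, 40]
BINARY_OP + → -12 + 40 = 28. Stack: [28]
LOAD_CONST → push 7. Stack: [28, 7]
BINARY_OP * → 28 * 7 = 196. Stack: [196]
STORE_FAST n → n=196. Stack: []
LOAD_FAST_LOAD_FAST t,c → push -76,-12. Stack: [-76, -12]
BINARY_OP - → -76 - -12 = -64. Stack: [-64]
LOAD_FAST_LOAD_FAST n,c → push 196,-12. Stack: [-64, 196, -12]
BINARY_OP * → 196 * -12 = -2352. Stack: [-64, -2352]
BINARY_OP ^ → -64 ^ -2352 = 2320. Stack: [2320]
STORE_FAST q → q=2320. Stack: []
LOAD_FAST n → push 196. Stack: [196]
RETURN_VALUE → return 196.

-76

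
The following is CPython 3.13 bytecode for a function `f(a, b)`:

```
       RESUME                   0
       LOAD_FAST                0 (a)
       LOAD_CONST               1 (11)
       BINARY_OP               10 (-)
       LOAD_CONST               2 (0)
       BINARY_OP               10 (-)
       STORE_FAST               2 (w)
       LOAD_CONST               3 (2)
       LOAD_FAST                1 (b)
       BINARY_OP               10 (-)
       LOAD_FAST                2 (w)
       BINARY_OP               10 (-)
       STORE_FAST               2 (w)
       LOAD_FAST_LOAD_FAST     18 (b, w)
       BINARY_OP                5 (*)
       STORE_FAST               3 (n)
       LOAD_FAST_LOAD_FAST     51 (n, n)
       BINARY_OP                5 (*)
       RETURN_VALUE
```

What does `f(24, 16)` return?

LOAD_FAST a → push 24. Stack: [24]
LOAD_CONST → push 11. Stack: [24, 11]
BINARY_OP - → 24 - 11 = 13. Stack: [13]
LOAD_CONST → push 0. Stack: [13, 0]
BINARY_OP - → 13 - 0 = 13. Stack: [13]
STORE_FAST w → w=13. Stack: []
LOAD_CONST → push 2. Stack: [2]
LOAD_FAST b → push 16. Stack: [2, 16]
BINARY_OP - → 2 - 16 = -14. Stack: [-14]
LOAD_FAST w → push 13. Stack: [-14, 13]
BINARY_OP - → -14 - 13 = -27. Stack: [-27]
STORE_FAST w → w=-27. Stack: []
LOAD_FAST_LOAD_FAST b,w → push 16,-27. Stack: [16, -27]
BINARY_OP * → 16 * -27 = -432. Stack: [-432]
STORE_FAST n → n=-432. Stack: []
LOAD_FAST_LOAD_FAST n,n → push -432,-432. Stack: [-432, -432]
BINARY_OP * → -432 * -432 = 186624. Stack: [186624]
RETURN_VALUE → return 186624.

186624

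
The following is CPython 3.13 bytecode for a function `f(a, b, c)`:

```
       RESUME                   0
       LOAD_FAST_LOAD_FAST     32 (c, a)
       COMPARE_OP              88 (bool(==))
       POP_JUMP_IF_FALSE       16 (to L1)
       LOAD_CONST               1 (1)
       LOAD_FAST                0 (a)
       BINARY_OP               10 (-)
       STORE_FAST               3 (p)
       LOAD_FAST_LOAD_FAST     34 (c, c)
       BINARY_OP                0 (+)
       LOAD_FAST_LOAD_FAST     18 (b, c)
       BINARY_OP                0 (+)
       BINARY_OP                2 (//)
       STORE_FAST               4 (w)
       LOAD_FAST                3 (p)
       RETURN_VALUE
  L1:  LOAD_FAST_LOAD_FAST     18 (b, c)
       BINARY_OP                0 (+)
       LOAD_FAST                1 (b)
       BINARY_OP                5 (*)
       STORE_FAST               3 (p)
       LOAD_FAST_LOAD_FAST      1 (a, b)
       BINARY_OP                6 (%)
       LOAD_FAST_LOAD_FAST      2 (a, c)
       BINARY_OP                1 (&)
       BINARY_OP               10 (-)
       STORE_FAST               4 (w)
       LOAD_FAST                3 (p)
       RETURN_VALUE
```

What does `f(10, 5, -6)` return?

LOAD_FAST_LOAD_FAST c,a → push -6,10. Stack: [-6, 10]
COMPARE_OP bool(==) → -6 vs 10 = False. Stack: [False]
POP_JUMP_IF_FALSE → pop False; jump. Stack: []
LOAD_FAST_LOAD_FAST b,c → push 5,-6. Stack: [5, -6]
BINARY_OP + → 5 + -6 = -1. Stack: [-1]
LOAD_FAST b → push 5. Stack: [-1, 5]
BINARY_OP * → -1 * 5 = -5. Stack: [-5]
STORE_FAST p → p=-5. Stack: []
LOAD_FAST_LOAD_FAST a,b → push 10,5. Stack: [10, 5]
BINARY_OP % → 10 % 5 = 0. Stack: [0]
LOAD_FAST_LOAD_FAST a,c → push 10,-6. Stack: [0, 10, -6]
BINARY_OP & → 10 & -6 = 10. Stack: [0, 10]
BINARY_OP - → 0 - 10 = -10. Stack: [-10]
STORE_FAST w → w=-10. Stack: []
LOAD_FAST p → push -5. Stack: [-5]
RETURN_VALUE → return -5.

-5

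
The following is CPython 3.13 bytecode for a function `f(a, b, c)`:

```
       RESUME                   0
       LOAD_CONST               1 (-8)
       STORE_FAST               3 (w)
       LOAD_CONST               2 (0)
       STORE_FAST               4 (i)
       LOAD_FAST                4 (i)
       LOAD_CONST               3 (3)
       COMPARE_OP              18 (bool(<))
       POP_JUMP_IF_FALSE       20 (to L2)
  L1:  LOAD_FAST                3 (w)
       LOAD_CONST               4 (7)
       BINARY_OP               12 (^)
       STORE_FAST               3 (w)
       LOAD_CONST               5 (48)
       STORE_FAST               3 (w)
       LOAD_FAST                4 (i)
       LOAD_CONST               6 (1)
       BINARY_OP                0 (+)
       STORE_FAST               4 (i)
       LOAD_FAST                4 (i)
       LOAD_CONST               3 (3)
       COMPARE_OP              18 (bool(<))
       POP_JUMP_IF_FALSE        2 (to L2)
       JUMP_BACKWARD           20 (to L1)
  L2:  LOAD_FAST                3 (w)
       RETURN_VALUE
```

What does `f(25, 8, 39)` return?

48

LOAD_CONST → push -8. Stack: [-8]
STORE_FAST w → w=-8. Stack: []
LOAD_CONST → push 0. Stack: [0]
STORE_FAST i → i=0. Stack: []
LOAD_FAST i → push 0. Stack: [0]
LOAD_CONST → push 3. Stack: [0, 3]
COMPARE_OP bool(<) → 0 vs 3 = True. Stack: [True]
POP_JUMP_IF_FALSE → pop True; no jump. Stack: []
LOAD_FAST w → push -8. Stack: [-8]
LOAD_CONST → push 7. Stack: [-8, 7]
BINARY_OP ^ → -8 ^ 7 = -1. Stack: [-1]
STORE_FAST w → w=-1. Stack: []
LOAD_CONST → push 48. Stack: [48]
STORE_FAST w → w=48. Stack: []
LOAD_FAST i → push 0. Stack: [0]
LOAD_CONST → push 1. Stack: [0, 1]
BINARY_OP + → 0 + 1 = 1. Stack: [1]
STORE_FAST i → i=1. Stack: []
LOAD_FAST i → push 1. Stack: [1]
LOAD_CONST → push 3. Stack: [1, 3]
COMPARE_OP bool(<) → 1 vs 3 = True. Stack: [True]
POP_JUMP_IF_FALSE → pop True; no jump. Stack: []
LOAD_FAST w → push 48. Stack: [48]
LOAD_CONST → push 7. Stack: [48, 7]
BINARY_OP ^ → 48 ^ 7 = 55. Stack: [55]
STORE_FAST w → w=55. Stack: []
LOAD_CONST → push 48. Stack: [48]
STORE_FAST w → w=48. Stack: []
LOAD_FAST i → push 1. Stack: [1]
LOAD_CONST → push 1. Stack: [1, 1]
BINARY_OP + → 1 + 1 = 2. Stack: [2]
STORE_FAST i → i=2. Stack: []
LOAD_FAST i → push 2. Stack: [2]
LOAD_CONST → push 3. Stack: [2, 3]
COMPARE_OP bool(<) → 2 vs 3 = True. Stack: [True]
POP_JUMP_IF_FALSE → pop True; no jump. Stack: []
LOAD_FAST w → push 48. Stack: [48]
LOAD_CONST → push 7. Stack: [48, 7]
BINARY_OP ^ → 48 ^ 7 = 55. Stack: [55]
STORE_FAST w → w=55. Stack: []
LOAD_CONST → push 48. Stack: [48]
STORE_FAST w → w=48. Stack: []
LOAD_FAST i → push 2. Stack: [2]
LOAD_CONST → push 1. Stack: [2, 1]
BINARY_OP + → 2 + 1 = 3. Stack: [3]
STORE_FAST i → i=3. Stack: []
LOAD_FAST i → push 3. Stack: [3]
LOAD_CONST → push 3. Stack: [3, 3]
COMPARE_OP bool(<) → 3 vs 3 = False. Stack: [False]
POP_JUMP_IF_FALSE → pop False; jump. Stack: []
LOAD_FAST w → push 48. Stack: [48]
RETURN_VALUE → return 48.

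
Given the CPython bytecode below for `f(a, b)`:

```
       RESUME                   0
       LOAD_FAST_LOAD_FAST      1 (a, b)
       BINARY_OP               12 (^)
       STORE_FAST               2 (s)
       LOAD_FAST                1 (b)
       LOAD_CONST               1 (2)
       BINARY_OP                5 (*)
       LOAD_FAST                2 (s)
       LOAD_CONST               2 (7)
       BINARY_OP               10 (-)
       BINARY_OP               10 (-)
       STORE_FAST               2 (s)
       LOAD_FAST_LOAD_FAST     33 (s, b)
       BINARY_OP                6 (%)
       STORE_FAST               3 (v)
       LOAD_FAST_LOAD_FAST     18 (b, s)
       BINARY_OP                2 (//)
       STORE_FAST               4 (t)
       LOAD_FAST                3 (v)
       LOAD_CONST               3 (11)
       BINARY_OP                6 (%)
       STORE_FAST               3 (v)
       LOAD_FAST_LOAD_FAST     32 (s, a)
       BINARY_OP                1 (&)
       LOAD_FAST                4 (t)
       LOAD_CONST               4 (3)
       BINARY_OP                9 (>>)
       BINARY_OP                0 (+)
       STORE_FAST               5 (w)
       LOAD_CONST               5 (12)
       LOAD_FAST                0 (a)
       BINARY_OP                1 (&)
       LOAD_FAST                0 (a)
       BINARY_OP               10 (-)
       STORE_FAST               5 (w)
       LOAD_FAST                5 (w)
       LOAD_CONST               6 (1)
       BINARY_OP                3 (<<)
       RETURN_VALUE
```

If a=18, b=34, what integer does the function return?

LOAD_FAST_LOAD_FAST a,b → push 18,34. Stack: [18, 34]
BINARY_OP ^ → 18 ^ 34 = 48. Stack: [48]
STORE_FAST s → s=48. Stack: []
LOAD_FAST b → push 34. Stack: [34]
LOAD_CONST → push 2. Stack: [34, 2]
BINARY_OP * → 34 * 2 = 68. Stack: [68]
LOAD_FAST s → push 48. Stack: [68, 48]
LOAD_CONST → push 7. Stack: [68, 48, 7]
BINARY_OP - → 48 - 7 = 41. Stack: [68, 41]
BINARY_OP - → 68 - 41 = 27. Stack: [27]
STORE_FAST s → s=27. Stack: []
LOAD_FAST_LOAD_FAST s,b → push 27,34. Stack: [27, 34]
BINARY_OP % → 27 % 34 = 27. Stack: [27]
STORE_FAST v → v=27. Stack: []
LOAD_FAST_LOAD_FAST b,s → push 34,27. Stack: [34, 27]
BINARY_OP // → 34 // 27 = 1. Stack: [1]
STORE_FAST t → t=1. Stack: []
LOAD_FAST v → push 27. Stack: [27]
LOAD_CONST → push 11. Stack: [27, 11]
BINARY_OP % → 27 % 11 = 5. Stack: [5]
STORE_FAST v → v=5. Stack: []
LOAD_FAST_LOAD_FAST s,a → push 27,18. Stack: [27, 18]
BINARY_OP & → 27 & 18 = 18. Stack: [18]
LOAD_FAST t → push 1. Stack: [18, 1]
LOAD_CONST → push 3. Stack: [18, 1, 3]
BINARY_OP >> → 1 >> 3 = 0. Stack: [18, 0]
BINARY_OP + → 18 + 0 = 18. Stack: [18]
STORE_FAST w → w=18. Stack: []
LOAD_CONST → push 12. Stack: [12]
LOAD_FAST a → push 18. Stack: [12, 18]
BINARY_OP & → 12 & 18 = 0. Stack: [0]
LOAD_FAST a → push 18. Stack: [0, 18]
BINARY_OP - → 0 - 18 = -18. Stack: [-18]
STORE_FAST w → w=-18. Stack: []
LOAD_FAST w → push -18. Stack: [-18]
LOAD_CONST → push 1. Stack: [-18, 1]
BINARY_OP << → -18 << 1 = -36. Stack: [-36]
RETURN_VALUE → return -36.

-36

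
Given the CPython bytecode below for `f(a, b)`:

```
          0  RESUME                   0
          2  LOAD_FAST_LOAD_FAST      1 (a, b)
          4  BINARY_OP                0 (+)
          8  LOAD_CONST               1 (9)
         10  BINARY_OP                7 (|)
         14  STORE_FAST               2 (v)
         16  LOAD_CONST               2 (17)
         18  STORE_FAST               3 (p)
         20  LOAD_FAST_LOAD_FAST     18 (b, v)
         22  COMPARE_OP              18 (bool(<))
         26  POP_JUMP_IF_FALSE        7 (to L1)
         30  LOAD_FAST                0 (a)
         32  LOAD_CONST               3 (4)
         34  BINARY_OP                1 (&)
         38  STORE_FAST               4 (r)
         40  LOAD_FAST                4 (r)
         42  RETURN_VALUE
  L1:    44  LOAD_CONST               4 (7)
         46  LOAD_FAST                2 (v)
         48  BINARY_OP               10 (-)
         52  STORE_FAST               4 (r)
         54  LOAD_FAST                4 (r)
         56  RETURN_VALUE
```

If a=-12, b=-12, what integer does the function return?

LOAD_FAST_LOAD_FAST a,b → push -12,-12. Stack: [-12, -12]
BINARY_OP + → -12 + -12 = -24. Stack: [-24]
LOAD_CONST → push 9. Stack: [-24, 9]
BINARY_OP | → -24 | 9 = -23. Stack: [-23]
STORE_FAST v → v=-23. Stack: []
LOAD_CONST → push 17. Stack: [17]
STORE_FAST p → p=17. Stack: []
LOAD_FAST_LOAD_FAST b,v → push -12,-23. Stack: [-12, -23]
COMPARE_OP bool(<) → -12 vs -23 = False. Stack: [False]
POP_JUMP_IF_FALSE → pop False; jump. Stack: []
LOAD_CONST → push 7. Stack: [7]
LOAD_FAST v → push -23. Stack: [7, -23]
BINARY_OP - → 7 - -23 = 30. Stack: [30]
STORE_FAST r → r=30. Stack: []
LOAD_FAST r → push 30. Stack: [30]
RETURN_VALUE → return 30.

30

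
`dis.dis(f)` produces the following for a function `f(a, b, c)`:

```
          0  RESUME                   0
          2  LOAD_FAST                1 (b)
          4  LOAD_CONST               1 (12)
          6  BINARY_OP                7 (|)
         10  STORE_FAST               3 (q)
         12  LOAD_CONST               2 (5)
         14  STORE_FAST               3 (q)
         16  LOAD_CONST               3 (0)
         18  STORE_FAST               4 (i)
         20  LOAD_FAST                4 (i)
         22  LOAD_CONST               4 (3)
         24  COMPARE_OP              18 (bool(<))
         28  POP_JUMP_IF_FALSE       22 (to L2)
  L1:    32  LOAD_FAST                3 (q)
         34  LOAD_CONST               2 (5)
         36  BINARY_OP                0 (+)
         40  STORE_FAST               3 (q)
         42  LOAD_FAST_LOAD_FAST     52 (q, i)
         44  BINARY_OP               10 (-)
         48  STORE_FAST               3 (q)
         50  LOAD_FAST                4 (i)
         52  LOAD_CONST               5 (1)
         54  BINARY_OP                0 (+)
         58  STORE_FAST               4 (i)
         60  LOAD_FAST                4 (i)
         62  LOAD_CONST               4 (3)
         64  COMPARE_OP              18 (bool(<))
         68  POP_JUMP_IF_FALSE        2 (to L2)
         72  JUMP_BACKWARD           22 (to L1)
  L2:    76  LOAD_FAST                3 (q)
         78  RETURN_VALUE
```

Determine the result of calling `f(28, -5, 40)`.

LOAD_FAST b → push -5. Stack: [-5]
LOAD_CONST → push 12. Stack: [-5, 12]
BINARY_OP | → -5 | 12 = -1. Stack: [-1]
STORE_FAST q → q=-1. Stack: []
LOAD_CONST → push 5. Stack: [5]
STORE_FAST q → q=5. Stack: []
LOAD_CONST → push 0. Stack: [0]
STORE_FAST i → i=0. Stack: []
LOAD_FAST i → push 0. Stack: [0]
LOAD_CONST → push 3. Stack: [0, 3]
COMPARE_OP bool(<) → 0 vs 3 = True. Stack: [True]
POP_JUMP_IF_FALSE → pop True; no jump. Stack: []
LOAD_FAST q → push 5. Stack: [5]
LOAD_CONST → push 5. Stack: [5, 5]
BINARY_OP + → 5 + 5 = 10. Stack: [10]
STORE_FAST q → q=10. Stack: []
LOAD_FAST_LOAD_FAST q,i → push 10,0. Stack: [10, 0]
BINARY_OP - → 10 - 0 = 10. Stack: [10]
STORE_FAST q → q=10. Stack: []
LOAD_FAST i → push 0. Stack: [0]
LOAD_CONST → push 1. Stack: [0, 1]
BINARY_OP + → 0 + 1 = 1. Stack: [1]
STORE_FAST i → i=1. Stack: []
LOAD_FAST i → push 1. Stack: [1]
LOAD_CONST → push 3. Stack: [1, 3]
COMPARE_OP bool(<) → 1 vs 3 = True. Stack: [True]
POP_JUMP_IF_FALSE → pop True; no jump. Stack: []
LOAD_FAST q → push 10. Stack: [10]
LOAD_CONST → push 5. Stack: [10, 5]
BINARY_OP + → 10 + 5 = 15. Stack: [15]
STORE_FAST q → q=15. Stack: []
LOAD_FAST_LOAD_FAST q,i → push 15,1. Stack: [15, 1]
BINARY_OP - → 15 - 1 = 14. Stack: [14]
STORE_FAST q → q=14. Stack: []
LOAD_FAST i → push 1. Stack: [1]
LOAD_CONST → push 1. Stack: [1, 1]
BINARY_OP + → 1 + 1 = 2. Stack: [2]
STORE_FAST i → i=2. Stack: []
LOAD_FAST i → push 2. Stack: [2]
LOAD_CONST → push 3. Stack: [2, 3]
COMPARE_OP bool(<) → 2 vs 3 = True. Stack: [True]
POP_JUMP_IF_FALSE → pop True; no jump. Stack: []
LOAD_FAST q → push 14. Stack: [14]
LOAD_CONST → push 5. Stack: [14, 5]
BINARY_OP + → 14 + 5 = 19. Stack: [19]
STORE_FAST q → q=19. Stack: []
LOAD_FAST_LOAD_FAST q,i → push 19,2. Stack: [19, 2]
BINARY_OP - → 19 - 2 = 17. Stack: [17]
STORE_FAST q → q=17. Stack: []
LOAD_FAST i → push 2. Stack: [2]
LOAD_CONST → push 1. Stack: [2, 1]
BINARY_OP + → 2 + 1 = 3. Stack: [3]
STORE_FAST i → i=3. Stack: []
LOAD_FAST i → push 3. Stack: [3]
LOAD_CONST → push 3. Stack: [3, 3]
COMPARE_OP bool(<) → 3 vs 3 = False. Stack: [False]
POP_JUMP_IF_FALSE → pop False; jump. Stack: []
LOAD_FAST q → push 17. Stack: [17]
RETURN_VALUE → return 17.

17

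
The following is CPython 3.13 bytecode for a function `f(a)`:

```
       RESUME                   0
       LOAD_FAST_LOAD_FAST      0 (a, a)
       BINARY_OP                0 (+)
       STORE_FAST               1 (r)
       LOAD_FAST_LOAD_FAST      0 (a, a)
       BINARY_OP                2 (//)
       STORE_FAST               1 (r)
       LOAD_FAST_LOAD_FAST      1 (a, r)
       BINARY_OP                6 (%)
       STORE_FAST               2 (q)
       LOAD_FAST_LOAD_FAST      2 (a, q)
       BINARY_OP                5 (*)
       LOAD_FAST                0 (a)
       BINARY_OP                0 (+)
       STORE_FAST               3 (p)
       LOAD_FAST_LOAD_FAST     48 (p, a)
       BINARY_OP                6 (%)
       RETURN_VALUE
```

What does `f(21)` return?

LOAD_FAST_LOAD_FAST a,a → push 21,21. Stack: [21, 21]
BINARY_OP + → 21 + 21 = 42. Stack: [42]
STORE_FAST r → r=42. Stack: []
LOAD_FAST_LOAD_FAST a,a → push 21,21. Stack: [21, 21]
BINARY_OP // → 21 // 21 = 1. Stack: [1]
STORE_FAST r → r=1. Stack: []
LOAD_FAST_LOAD_FAST a,r → push 21,1. Stack: [21, 1]
BINARY_OP % → 21 % 1 = 0. Stack: [0]
STORE_FAST q → q=0. Stack: []
LOAD_FAST_LOAD_FAST a,q → push 21,0. Stack: [21, 0]
BINARY_OP * → 21 * 0 = 0. Stack: [0]
LOAD_FAST a → push 21. Stack: [0, 21]
BINARY_OP + → 0 + 21 = 21. Stack: [21]
STORE_FAST p → p=21. Stack: []
LOAD_FAST_LOAD_FAST p,a → push 21,21. Stack: [21, 21]
BINARY_OP % → 21 % 21 = 0. Stack: [0]
RETURN_VALUE → return 0.

0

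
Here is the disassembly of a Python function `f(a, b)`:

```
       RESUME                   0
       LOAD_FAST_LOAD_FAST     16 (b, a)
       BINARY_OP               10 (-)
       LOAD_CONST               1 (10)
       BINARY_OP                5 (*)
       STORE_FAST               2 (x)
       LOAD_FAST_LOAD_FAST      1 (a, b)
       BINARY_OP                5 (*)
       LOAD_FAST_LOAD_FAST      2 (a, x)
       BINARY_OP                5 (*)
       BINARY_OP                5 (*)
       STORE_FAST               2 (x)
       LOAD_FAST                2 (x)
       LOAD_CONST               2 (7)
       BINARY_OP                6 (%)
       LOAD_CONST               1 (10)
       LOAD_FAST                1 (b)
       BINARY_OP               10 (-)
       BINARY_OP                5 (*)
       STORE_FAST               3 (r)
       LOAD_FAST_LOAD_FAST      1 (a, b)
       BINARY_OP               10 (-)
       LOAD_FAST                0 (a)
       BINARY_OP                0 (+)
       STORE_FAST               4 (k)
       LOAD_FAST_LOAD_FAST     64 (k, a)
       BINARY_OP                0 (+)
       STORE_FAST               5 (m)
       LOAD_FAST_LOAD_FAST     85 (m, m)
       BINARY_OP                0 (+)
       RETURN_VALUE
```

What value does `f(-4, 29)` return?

-82

LOAD_FAST_LOAD_FAST b,a → push 29,-4. Stack: [29, -4]
BINARY_OP - → 29 - -4 = 33. Stack: [33]
LOAD_CONST → push 10. Stack: [33, 10]
BINARY_OP * → 33 * 10 = 330. Stack: [330]
STORE_FAST x → x=330. Stack: []
LOAD_FAST_LOAD_FAST a,b → push -4,29. Stack: [-4, 29]
BINARY_OP * → -4 * 29 = -116. Stack: [-116]
LOAD_FAST_LOAD_FAST a,x → push -4,330. Stack: [-116, -4, 330]
BINARY_OP * → -4 * 330 = -1320. Stack: [-116, -1320]
BINARY_OP * → -116 * -1320 = 153120. Stack: [153120]
STORE_FAST x → x=153120. Stack: []
LOAD_FAST x → push 153120. Stack: [153120]
LOAD_CONST → push 7. Stack: [153120, 7]
BINARY_OP % → 153120 % 7 = 2. Stack: [2]
LOAD_CONST → push 10. Stack: [2, 10]
LOAD_FAST b → push 29. Stack: [2, 10, 29]
BINARY_OP - → 10 - 29 = -19. Stack: [2, -19]
BINARY_OP * → 2 * -19 = -38. Stack: [-38]
STORE_FAST r → r=-38. Stack: []
LOAD_FAST_LOAD_FAST a,b → push -4,29. Stack: [-4, 29]
BINARY_OP - → -4 - 29 = -33. Stack: [-33]
LOAD_FAST a → push -4. Stack: [-33, -4]
BINARY_OP + → -33 + -4 = -37. Stack: [-37]
STORE_FAST k → k=-37. Stack: []
LOAD_FAST_LOAD_FAST k,a → push -37,-4. Stack: [-37, -4]
BINARY_OP + → -37 + -4 = -41. Stack: [-41]
STORE_FAST m → m=-41. Stack: []
LOAD_FAST_LOAD_FAST m,m → push -41,-41. Stack: [-41, -41]
BINARY_OP + → -41 + -41 = -82. Stack: [-82]
RETURN_VALUE → return -82.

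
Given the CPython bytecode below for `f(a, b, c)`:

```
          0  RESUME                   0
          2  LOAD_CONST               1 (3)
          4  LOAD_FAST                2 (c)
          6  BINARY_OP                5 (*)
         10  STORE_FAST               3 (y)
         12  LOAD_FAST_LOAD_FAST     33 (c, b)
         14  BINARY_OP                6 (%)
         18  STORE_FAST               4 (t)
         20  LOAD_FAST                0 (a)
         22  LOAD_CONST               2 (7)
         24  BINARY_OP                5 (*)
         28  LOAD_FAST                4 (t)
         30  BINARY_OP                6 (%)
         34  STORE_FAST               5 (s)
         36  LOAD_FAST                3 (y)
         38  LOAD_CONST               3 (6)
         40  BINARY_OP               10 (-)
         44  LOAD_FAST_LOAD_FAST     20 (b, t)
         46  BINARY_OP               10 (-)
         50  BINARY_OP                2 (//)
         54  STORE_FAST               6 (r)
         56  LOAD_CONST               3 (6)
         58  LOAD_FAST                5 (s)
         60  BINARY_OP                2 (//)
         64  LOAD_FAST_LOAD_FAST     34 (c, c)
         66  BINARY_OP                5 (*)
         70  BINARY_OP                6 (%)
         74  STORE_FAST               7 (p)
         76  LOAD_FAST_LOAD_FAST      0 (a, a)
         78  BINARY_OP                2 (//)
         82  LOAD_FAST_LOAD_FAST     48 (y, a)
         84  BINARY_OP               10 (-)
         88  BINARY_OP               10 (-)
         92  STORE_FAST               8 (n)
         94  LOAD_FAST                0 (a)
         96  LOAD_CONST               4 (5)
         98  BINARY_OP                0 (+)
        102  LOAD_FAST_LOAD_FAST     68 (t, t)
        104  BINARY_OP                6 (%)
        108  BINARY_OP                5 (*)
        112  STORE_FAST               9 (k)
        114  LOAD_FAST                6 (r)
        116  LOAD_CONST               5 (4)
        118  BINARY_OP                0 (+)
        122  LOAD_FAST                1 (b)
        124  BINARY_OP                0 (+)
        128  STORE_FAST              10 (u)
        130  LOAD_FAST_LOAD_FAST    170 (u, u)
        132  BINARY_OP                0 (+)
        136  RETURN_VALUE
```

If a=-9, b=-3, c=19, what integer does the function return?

-100

LOAD_CONST → push 3. Stack: [3]
LOAD_FAST c → push 19. Stack: [3, 19]
BINARY_OP * → 3 * 19 = 57. Stack: [57]
STORE_FAST y → y=57. Stack: []
LOAD_FAST_LOAD_FAST c,b → push 19,-3. Stack: [19, -3]
BINARY_OP % → 19 % -3 = -2. Stack: [-2]
STORE_FAST t → t=-2. Stack: []
LOAD_FAST a → push -9. Stack: [-9]
LOAD_CONST → push 7. Stack: [-9, 7]
BINARY_OP * → -9 * 7 = -63. Stack: [-63]
LOAD_FAST t → push -2. Stack: [-63, -2]
BINARY_OP % → -63 % -2 = -1. Stack: [-1]
STORE_FAST s → s=-1. Stack: []
LOAD_FAST y → push 57. Stack: [57]
LOAD_CONST → push 6. Stack: [57, 6]
BINARY_OP - → 57 - 6 = 51. Stack: [51]
LOAD_FAST_LOAD_FAST b,t → push -3,-2. Stack: [51, -3, -2]
BINARY_OP - → -3 - -2 = -1. Stack: [51, -1]
BINARY_OP // → 51 // -1 = -51. Stack: [-51]
STORE_FAST r → r=-51. Stack: []
LOAD_CONST → push 6. Stack: [6]
LOAD_FAST s → push -1. Stack: [6, -1]
BINARY_OP // → 6 // -1 = -6. Stack: [-6]
LOAD_FAST_LOAD_FAST c,c → push 19,19. Stack: [-6, 19, 19]
BINARY_OP * → 19 * 19 = 361. Stack: [-6, 361]
BINARY_OP % → -6 % 361 = 355. Stack: [355]
STORE_FAST p → p=355. Stack: []
LOAD_FAST_LOAD_FAST a,a → push -9,-9. Stack: [-9, -9]
BINARY_OP // → -9 // -9 = 1. Stack: [1]
LOAD_FAST_LOAD_FAST y,a → push 57,-9. Stack: [1, 57, -9]
BINARY_OP - → 57 - -9 = 66. Stack: [1, 66]
BINARY_OP - → 1 - 66 = -65. Stack: [-65]
STORE_FAST n → n=-65. Stack: []
LOAD_FAST a → push -9. Stack: [-9]
LOAD_CONST → push 5. Stack: [-9, 5]
BINARY_OP + → -9 + 5 = -4. Stack: [-4]
LOAD_FAST_LOAD_FAST t,t → push -2,-2. Stack: [-4, -2, -2]
BINARY_OP % → -2 % -2 = 0. Stack: [-4, 0]
BINARY_OP * → -4 * 0 = 0. Stack: [0]
STORE_FAST k → k=0. Stack: []
LOAD_FAST r → push -51. Stack: [-51]
LOAD_CONST → push 4. Stack: [-51, 4]
BINARY_OP + → -51 + 4 = -47. Stack: [-47]
LOAD_FAST b → push -3. Stack: [-47, -3]
BINARY_OP + → -47 + -3 = -50. Stack: [-50]
STORE_FAST u → u=-50. Stack: []
LOAD_FAST_LOAD_FAST u,u → push -50,-50. Stack: [-50, -50]
BINARY_OP + → -50 + -50 = -100. Stack: [-100]
RETURN_VALUE → return -100.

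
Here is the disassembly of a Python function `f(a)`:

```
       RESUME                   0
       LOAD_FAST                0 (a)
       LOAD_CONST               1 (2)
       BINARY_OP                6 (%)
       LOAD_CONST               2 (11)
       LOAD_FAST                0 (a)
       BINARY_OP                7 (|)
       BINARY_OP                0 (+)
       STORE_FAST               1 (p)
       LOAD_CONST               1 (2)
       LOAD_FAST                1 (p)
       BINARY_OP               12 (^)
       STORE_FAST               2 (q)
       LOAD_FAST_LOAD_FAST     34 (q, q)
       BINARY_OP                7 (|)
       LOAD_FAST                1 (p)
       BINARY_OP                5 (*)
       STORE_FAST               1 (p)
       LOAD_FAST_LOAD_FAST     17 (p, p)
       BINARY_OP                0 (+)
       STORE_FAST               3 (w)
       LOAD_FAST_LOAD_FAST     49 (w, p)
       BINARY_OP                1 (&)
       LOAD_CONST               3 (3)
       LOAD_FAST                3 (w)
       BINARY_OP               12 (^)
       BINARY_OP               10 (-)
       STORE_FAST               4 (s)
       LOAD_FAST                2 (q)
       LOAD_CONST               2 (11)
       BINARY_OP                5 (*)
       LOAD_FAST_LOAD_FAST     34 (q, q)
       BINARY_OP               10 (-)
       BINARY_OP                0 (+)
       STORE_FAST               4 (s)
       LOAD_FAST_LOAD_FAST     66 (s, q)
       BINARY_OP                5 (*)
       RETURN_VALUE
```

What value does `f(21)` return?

LOAD_FAST a → push 21. Stack: [21]
LOAD_CONST → push 2. Stack: [21, 2]
BINARY_OP % → 21 % 2 = 1. Stack: [1]
LOAD_CONST → push 11. Stack: [1, 11]
LOAD_FAST a → push 21. Stack: [1, 11, 21]
BINARY_OP | → 11 | 21 = 31. Stack: [1, 31]
BINARY_OP + → 1 + 31 = 32. Stack: [32]
STORE_FAST p → p=32. Stack: []
LOAD_CONST → push 2. Stack: [2]
LOAD_FAST p → push 32. Stack: [2, 32]
BINARY_OP ^ → 2 ^ 32 = 34. Stack: [34]
STORE_FAST q → q=34. Stack: []
LOAD_FAST_LOAD_FAST q,q → push 34,34. Stack: [34, 34]
BINARY_OP | → 34 | 34 = 34. Stack: [34]
LOAD_FAST p → push 32. Stack: [34, 32]
BINARY_OP * → 34 * 32 = 1088. Stack: [1088]
STORE_FAST p → p=1088. Stack: []
LOAD_FAST_LOAD_FAST p,p → push 1088,1088. Stack: [1088, 1088]
BINARY_OP + → 1088 + 1088 = 2176. Stack: [2176]
STORE_FAST w → w=2176. Stack: []
LOAD_FAST_LOAD_FAST w,p → push 2176,1088. Stack: [2176, 1088]
BINARY_OP & → 2176 & 1088 = 0. Stack: [0]
LOAD_CONST → push 3. Stack: [0, 3]
LOAD_FAST w → push 2176. Stack: [0, 3, 2176]
BINARY_OP ^ → 3 ^ 2176 = 2179. Stack: [0, 2179]
BINARY_OP - → 0 - 2179 = -2179. Stack: [-2179]
STORE_FAST s → s=-2179. Stack: []
LOAD_FAST q → push 34. Stack: [34]
LOAD_CONST → push 11. Stack: [34, 11]
BINARY_OP * → 34 * 11 = 374. Stack: [374]
LOAD_FAST_LOAD_FAST q,q → push 34,34. Stack: [374, 34, 34]
BINARY_OP - → 34 - 34 = 0. Stack: [374, 0]
BINARY_OP + → 374 + 0 = 374. Stack: [374]
STORE_FAST s → s=374. Stack: []
LOAD_FAST_LOAD_FAST s,q → push 374,34. Stack: [374, 34]
BINARY_OP * → 374 * 34 = 12716. Stack: [12716]
RETURN_VALUE → return 12716.

12716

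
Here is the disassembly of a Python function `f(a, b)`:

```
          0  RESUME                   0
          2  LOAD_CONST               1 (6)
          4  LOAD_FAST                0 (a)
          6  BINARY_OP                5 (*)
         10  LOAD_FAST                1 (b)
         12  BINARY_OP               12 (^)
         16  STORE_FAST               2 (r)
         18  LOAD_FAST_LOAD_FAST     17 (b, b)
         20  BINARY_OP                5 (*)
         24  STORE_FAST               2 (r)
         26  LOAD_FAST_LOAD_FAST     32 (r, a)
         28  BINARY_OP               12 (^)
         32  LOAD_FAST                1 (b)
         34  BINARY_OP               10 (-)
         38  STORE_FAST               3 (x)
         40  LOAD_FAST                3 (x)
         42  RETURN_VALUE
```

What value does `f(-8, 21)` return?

-468

LOAD_CONST → push 6. Stack: [6]
LOAD_FAST a → push -8. Stack: [6, -8]
BINARY_OP * → 6 * -8 = -48. Stack: [-48]
LOAD_FAST b → push 21. Stack: [-48, 21]
BINARY_OP ^ → -48 ^ 21 = -59. Stack: [-59]
STORE_FAST r → r=-59. Stack: []
LOAD_FAST_LOAD_FAST b,b → push 21,21. Stack: [21, 21]
BINARY_OP * → 21 * 21 = 441. Stack: [441]
STORE_FAST r → r=441. Stack: []
LOAD_FAST_LOAD_FAST r,a → push 441,-8. Stack: [441, -8]
BINARY_OP ^ → 441 ^ -8 = -447. Stack: [-447]
LOAD_FAST b → push 21. Stack: [-447, 21]
BINARY_OP - → -447 - 21 = -468. Stack: [-468]
STORE_FAST x → x=-468. Stack: []
LOAD_FAST x → push -468. Stack: [-468]
RETURN_VALUE → return -468.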